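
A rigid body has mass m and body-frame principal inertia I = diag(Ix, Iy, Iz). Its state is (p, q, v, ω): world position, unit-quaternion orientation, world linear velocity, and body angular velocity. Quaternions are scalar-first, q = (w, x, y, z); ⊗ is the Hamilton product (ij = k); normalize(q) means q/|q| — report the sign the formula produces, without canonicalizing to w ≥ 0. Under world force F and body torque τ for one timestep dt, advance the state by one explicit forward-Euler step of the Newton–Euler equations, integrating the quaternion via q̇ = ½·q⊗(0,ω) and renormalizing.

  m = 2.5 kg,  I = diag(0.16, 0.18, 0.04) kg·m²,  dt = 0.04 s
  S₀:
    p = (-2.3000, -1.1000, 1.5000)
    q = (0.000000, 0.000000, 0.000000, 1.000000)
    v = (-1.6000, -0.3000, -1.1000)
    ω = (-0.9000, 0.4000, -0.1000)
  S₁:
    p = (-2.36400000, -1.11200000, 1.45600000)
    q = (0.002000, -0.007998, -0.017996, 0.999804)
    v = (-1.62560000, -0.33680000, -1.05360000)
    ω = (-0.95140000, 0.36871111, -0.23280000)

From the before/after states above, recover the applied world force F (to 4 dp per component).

Δv = v₁−v₀ = (-0.02560000, -0.03680000, 0.04640000)
F = m·Δv/dt = (-1.6000, -2.3000, 2.9000)

F = (-1.6000, -2.3000, 2.9000)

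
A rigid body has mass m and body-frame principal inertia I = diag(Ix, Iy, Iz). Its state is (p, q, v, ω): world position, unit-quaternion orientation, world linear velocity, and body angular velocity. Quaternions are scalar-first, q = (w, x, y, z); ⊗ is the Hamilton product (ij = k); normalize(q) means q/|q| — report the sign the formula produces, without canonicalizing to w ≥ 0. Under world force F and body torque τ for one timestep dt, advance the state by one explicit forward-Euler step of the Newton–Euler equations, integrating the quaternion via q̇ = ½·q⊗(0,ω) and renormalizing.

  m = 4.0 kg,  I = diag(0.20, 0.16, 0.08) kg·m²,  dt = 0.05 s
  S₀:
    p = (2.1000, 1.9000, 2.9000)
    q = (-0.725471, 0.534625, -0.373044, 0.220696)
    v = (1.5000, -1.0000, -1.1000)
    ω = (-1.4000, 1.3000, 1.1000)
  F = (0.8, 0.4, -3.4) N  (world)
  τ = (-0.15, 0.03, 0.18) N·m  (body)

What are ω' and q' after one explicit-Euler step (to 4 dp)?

ω' = (-1.4089, 1.3671, 1.1670)
q' = (-0.6996, 0.5418, -0.4184, 0.2048)

precession coupling ω×(Iω) = (-0.1144, -0.1848, 0.0728)
(τ − ω×Iω)/I = (-0.1780, 1.3425, 1.3400)
ω + α·dt = (-1.4089, 1.3671, 1.1670)
q⊗(0,ω) = (0.9906666, 0.3184062, -1.8401742, -0.6252672)
updated quaternion q' = (-0.6996, 0.5418, -0.4184, 0.2048)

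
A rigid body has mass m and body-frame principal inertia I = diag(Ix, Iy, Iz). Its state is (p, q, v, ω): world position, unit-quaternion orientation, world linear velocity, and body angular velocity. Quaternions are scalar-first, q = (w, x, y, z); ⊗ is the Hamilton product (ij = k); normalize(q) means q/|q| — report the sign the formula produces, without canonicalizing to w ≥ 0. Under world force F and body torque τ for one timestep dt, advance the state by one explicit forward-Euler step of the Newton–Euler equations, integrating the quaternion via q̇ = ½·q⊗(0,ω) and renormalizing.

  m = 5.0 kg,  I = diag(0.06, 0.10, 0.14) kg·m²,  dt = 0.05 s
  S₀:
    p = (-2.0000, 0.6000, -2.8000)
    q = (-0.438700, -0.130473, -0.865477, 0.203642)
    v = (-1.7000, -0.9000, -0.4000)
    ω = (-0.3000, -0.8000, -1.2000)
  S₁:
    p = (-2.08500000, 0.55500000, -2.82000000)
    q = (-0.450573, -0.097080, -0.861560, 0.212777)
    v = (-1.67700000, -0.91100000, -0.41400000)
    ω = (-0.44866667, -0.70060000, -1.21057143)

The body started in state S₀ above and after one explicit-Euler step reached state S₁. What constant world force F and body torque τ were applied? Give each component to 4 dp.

Δω = ω₁−ω₀ = (-0.14866667, 0.09940000, -0.01057143)
gyro term ω₀×Iω₀ = (0.0384, -0.0288, 0.0096)
applied torque τ = (-0.1400, 0.1700, -0.0200)
velocity change Δv = (0.02300000, -0.01100000, -0.01400000)
applied force F = (2.3000, -1.1000, -1.4000)

F = (2.3000, -1.1000, -1.4000)
τ = (-0.1400, 0.1700, -0.0200)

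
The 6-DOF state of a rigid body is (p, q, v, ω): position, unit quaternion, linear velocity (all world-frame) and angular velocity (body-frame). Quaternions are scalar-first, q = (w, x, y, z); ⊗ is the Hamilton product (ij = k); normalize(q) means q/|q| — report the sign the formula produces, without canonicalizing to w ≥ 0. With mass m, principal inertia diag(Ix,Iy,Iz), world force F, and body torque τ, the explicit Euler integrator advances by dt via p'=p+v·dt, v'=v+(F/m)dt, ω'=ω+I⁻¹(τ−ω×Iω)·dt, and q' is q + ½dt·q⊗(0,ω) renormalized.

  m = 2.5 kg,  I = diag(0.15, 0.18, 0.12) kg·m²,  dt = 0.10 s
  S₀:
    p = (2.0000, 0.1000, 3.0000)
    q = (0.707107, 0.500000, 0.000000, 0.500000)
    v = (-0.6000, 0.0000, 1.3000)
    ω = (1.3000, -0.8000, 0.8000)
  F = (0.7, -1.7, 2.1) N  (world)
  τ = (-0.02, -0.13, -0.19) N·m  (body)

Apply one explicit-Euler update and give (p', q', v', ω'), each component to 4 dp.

p' = (1.9400, 0.1000, 3.1300)
q' = (0.6522, 0.5639, -0.0157, 0.5064)
v' = (-0.5720, -0.0680, 1.3840)
ω' = (1.2611, -0.8896, 0.6677)

gyro term ω×Iω = (0.0384, 0.0312, -0.0312)
angular accel α = (-0.3893, -0.8956, -1.3233)
new body rate ω' = (1.2611, -0.8896, 0.6677)
2q̇ = q⊗(0,ω) = (-1.0500000, 1.3192391, -0.3156856, 0.1656856)
updated quaternion q' = (0.6522, 0.5639, -0.0157, 0.5064)
a = (0.2800, -0.6800, 0.8400)
p + v·dt = (1.9400, 0.1000, 3.1300)
v' = v + a·dt = (-0.5720, -0.0680, 1.3840)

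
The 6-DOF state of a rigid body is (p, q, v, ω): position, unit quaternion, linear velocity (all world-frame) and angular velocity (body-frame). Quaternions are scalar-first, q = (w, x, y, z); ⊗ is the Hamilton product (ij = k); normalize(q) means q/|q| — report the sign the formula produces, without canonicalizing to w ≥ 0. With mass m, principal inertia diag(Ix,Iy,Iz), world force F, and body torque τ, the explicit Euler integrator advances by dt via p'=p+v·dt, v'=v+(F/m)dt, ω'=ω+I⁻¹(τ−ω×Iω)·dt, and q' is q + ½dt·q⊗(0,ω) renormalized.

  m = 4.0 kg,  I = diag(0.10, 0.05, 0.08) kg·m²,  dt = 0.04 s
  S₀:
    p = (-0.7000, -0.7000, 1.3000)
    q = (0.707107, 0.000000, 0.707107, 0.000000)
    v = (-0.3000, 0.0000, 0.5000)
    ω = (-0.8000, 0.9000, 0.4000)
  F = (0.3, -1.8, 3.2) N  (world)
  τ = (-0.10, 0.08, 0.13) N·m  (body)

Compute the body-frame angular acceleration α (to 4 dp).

α = (-1.1080, 1.7280, 1.1750)

precession coupling ω×(Iω) = (0.0108, -0.0064, 0.0360)
(τ − ω×Iω)/I = (-1.1080, 1.7280, 1.1750)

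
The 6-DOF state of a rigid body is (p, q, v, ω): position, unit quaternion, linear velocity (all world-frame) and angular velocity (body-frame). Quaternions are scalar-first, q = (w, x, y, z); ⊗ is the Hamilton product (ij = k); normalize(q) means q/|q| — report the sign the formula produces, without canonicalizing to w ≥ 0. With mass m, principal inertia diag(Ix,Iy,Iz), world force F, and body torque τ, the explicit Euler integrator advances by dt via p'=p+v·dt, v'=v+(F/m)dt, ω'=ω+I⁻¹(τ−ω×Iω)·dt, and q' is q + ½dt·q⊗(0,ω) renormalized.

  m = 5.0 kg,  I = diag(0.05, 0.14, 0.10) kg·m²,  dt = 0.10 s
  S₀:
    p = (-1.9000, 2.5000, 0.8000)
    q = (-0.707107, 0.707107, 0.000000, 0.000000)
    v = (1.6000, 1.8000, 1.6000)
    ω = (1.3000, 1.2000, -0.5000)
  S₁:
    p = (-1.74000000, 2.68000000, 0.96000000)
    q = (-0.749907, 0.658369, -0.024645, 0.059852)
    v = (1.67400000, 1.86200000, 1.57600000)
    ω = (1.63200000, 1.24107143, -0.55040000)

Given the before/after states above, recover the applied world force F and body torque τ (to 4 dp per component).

F = (3.7000, 3.1000, -1.2000)
τ = (0.1900, 0.0900, 0.0900)

velocity change Δv = (0.07400000, 0.06200000, -0.02400000)
applied force F = (3.7000, 3.1000, -1.2000)
rate change Δω = (0.33200000, 0.04107143, -0.05040000)
I·α + gyro = (0.1900, 0.0900, 0.0900)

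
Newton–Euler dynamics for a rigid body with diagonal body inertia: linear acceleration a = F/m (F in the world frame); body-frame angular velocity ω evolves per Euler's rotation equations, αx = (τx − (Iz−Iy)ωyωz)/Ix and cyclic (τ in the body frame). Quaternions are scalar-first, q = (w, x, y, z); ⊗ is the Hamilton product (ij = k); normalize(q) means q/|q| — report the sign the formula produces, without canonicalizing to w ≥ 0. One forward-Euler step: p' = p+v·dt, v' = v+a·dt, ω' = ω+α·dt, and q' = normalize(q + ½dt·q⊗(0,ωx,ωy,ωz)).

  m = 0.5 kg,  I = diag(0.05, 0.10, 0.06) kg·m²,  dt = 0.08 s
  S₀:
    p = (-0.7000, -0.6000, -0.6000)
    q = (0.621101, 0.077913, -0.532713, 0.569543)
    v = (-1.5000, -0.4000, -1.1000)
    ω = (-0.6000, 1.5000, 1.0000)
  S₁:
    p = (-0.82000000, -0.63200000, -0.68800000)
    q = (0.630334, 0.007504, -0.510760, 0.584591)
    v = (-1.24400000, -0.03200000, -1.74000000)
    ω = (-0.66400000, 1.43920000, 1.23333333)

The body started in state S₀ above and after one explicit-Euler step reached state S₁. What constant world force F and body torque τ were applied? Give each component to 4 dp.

velocity change Δv = (0.25600000, 0.36800000, -0.64000000)
m·(v₁−v₀)/dt = (1.6000, 2.3000, -4.0000)
ω₁ − ω₀ = (-0.06400000, -0.06080000, 0.23333333)
τ = I·(Δω/dt) + ω₀×(Iω₀) = (-0.1000, -0.0700, 0.1300)

F = (1.6000, 2.3000, -4.0000)
τ = (-0.1000, -0.0700, 0.1300)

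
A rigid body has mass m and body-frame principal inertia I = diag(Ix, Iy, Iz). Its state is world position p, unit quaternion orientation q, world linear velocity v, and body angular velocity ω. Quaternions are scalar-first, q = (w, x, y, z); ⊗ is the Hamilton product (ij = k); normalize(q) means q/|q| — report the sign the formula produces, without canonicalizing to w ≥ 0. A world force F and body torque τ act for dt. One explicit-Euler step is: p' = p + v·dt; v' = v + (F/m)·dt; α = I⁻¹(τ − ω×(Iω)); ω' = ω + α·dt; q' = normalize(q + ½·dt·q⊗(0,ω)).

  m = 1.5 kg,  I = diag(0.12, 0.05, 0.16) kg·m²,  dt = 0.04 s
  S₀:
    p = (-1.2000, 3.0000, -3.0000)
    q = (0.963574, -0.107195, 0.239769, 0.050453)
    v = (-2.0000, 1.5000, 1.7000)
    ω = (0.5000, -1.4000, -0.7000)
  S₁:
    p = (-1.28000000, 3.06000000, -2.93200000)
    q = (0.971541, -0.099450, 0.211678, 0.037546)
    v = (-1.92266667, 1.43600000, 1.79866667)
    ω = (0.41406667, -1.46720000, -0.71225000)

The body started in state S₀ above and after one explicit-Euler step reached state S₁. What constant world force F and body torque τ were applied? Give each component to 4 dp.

F = (2.9000, -2.4000, 3.7000)
τ = (-0.1500, -0.0700, 0.0000)

ω₁ − ω₀ = (-0.08593333, -0.06720000, -0.01225000)
gyro term ω₀×Iω₀ = (0.1078, 0.0140, 0.0490)
I·α + gyro = (-0.1500, -0.0700, 0.0000)
Δv = v₁−v₀ = (0.07733333, -0.06400000, 0.09866667)
m·(v₁−v₀)/dt = (2.9000, -2.4000, 3.7000)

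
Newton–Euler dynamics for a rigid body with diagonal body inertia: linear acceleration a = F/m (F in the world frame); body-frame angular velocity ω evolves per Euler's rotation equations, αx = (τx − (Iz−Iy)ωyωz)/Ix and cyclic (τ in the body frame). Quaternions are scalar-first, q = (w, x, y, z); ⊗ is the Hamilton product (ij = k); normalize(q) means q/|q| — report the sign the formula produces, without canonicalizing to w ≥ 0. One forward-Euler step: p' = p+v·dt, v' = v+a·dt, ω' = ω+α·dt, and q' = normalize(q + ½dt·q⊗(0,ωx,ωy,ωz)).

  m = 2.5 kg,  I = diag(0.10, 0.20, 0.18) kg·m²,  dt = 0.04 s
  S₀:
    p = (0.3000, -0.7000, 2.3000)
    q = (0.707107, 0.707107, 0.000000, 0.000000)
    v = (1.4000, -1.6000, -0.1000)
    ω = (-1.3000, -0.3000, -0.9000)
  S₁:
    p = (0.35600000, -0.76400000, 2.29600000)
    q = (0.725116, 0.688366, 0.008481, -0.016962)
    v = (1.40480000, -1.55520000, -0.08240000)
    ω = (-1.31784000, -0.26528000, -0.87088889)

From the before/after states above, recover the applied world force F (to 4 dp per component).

F = (0.3000, 2.8000, 1.1000)

Δv = v₁−v₀ = (0.00480000, 0.04480000, 0.01760000)
F = m·Δv/dt = (0.3000, 2.8000, 1.1000)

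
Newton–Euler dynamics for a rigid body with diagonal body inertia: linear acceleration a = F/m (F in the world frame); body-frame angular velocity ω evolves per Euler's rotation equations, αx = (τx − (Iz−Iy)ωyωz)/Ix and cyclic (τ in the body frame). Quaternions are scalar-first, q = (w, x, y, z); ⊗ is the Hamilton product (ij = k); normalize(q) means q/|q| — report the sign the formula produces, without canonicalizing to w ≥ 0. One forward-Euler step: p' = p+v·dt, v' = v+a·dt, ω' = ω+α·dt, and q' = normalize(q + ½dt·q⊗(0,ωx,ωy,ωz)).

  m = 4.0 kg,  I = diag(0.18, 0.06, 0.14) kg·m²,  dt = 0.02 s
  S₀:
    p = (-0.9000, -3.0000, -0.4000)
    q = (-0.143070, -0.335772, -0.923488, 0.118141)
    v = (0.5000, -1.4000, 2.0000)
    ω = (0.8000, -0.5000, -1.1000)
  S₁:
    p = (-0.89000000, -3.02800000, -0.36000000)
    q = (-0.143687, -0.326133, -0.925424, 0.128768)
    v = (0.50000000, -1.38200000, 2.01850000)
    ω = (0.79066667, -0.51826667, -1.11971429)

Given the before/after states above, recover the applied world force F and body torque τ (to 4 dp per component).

F = (0.0000, 3.6000, 3.7000)
τ = (-0.0400, -0.0900, -0.0900)

Δω = ω₁−ω₀ = (-0.00933333, -0.01826667, -0.01971429)
τ = I·(Δω/dt) + ω₀×(Iω₀) = (-0.0400, -0.0900, -0.0900)
v₁ − v₀ = (0.00000000, 0.01800000, 0.01850000)
F = m·Δv/dt = (0.0000, 3.6000, 3.7000)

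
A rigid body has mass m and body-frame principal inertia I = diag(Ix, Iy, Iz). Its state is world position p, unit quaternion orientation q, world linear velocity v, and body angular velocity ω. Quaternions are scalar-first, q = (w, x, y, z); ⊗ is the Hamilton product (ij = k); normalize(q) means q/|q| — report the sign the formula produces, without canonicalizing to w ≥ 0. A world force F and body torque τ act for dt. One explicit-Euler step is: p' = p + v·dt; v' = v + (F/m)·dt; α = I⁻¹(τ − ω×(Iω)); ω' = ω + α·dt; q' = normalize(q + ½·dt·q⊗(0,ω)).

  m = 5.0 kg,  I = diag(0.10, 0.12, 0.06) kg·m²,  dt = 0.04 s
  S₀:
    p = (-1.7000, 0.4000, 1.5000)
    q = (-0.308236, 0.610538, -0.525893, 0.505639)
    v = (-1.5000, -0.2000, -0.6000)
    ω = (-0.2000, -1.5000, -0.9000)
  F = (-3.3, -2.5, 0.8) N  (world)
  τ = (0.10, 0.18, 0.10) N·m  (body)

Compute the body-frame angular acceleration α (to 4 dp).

precession coupling ω×(Iω) = (-0.0810, 0.0072, 0.0060)
(τ − ω×Iω)/I = (1.8100, 1.4400, 1.5667)

α = (1.8100, 1.4400, 1.5667)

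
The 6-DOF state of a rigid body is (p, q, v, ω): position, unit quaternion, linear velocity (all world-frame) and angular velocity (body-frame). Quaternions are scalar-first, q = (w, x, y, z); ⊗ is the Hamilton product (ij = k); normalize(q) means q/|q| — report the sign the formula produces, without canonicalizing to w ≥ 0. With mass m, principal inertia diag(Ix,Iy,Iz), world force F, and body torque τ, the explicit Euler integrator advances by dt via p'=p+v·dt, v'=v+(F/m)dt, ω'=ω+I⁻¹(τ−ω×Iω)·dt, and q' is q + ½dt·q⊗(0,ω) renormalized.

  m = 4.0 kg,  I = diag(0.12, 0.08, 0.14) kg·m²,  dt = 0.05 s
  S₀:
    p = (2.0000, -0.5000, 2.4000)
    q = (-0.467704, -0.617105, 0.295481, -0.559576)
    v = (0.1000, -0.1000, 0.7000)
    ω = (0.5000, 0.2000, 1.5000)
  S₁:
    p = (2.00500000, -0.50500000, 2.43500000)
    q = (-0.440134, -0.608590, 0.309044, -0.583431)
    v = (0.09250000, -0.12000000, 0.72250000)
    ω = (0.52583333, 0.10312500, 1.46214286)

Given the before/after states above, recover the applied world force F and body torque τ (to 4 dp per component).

rate change Δω = (0.02583333, -0.09687500, -0.03785714)
precession coupling = (0.0180, -0.0150, -0.0040)
applied torque τ = (0.0800, -0.1700, -0.1100)
Δv = v₁−v₀ = (-0.00750000, -0.02000000, 0.02250000)
m·(v₁−v₀)/dt = (-0.6000, -1.6000, 1.8000)

F = (-0.6000, -1.6000, 1.8000)
τ = (0.0800, -0.1700, -0.1100)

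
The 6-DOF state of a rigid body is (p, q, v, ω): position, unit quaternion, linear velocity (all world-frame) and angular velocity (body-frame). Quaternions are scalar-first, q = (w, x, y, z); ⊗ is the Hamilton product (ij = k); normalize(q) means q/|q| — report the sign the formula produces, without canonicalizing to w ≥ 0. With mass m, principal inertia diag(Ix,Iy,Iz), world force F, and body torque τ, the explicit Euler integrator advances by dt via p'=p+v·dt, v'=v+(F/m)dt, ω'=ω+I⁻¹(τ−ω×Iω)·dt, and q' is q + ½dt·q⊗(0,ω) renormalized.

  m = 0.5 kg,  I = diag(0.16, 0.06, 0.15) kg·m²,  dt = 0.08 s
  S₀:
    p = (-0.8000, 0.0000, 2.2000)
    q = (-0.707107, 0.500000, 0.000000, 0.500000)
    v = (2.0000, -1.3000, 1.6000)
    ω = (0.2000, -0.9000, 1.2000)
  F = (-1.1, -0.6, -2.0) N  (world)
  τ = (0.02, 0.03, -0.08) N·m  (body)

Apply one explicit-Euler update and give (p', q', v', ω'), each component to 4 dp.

p' = p + v·dt = (-0.6400, -0.1040, 2.3280)
new velocity v' = (1.8240, -1.3960, 1.2800)
(τ − ω×Iω)/I = (0.7325, 0.4600, -0.6533)
new body rate ω' = (0.2586, -0.8632, 1.1477)
Hamilton product q⊗(0,ω) = (-0.7000000, 0.3085786, 0.1363963, -1.2985284)
updated quaternion q' = (-0.7338, 0.5114, 0.0054, 0.4472)

p' = (-0.6400, -0.1040, 2.3280)
q' = (-0.7338, 0.5114, 0.0054, 0.4472)
v' = (1.8240, -1.3960, 1.2800)
ω' = (0.2586, -0.8632, 1.1477)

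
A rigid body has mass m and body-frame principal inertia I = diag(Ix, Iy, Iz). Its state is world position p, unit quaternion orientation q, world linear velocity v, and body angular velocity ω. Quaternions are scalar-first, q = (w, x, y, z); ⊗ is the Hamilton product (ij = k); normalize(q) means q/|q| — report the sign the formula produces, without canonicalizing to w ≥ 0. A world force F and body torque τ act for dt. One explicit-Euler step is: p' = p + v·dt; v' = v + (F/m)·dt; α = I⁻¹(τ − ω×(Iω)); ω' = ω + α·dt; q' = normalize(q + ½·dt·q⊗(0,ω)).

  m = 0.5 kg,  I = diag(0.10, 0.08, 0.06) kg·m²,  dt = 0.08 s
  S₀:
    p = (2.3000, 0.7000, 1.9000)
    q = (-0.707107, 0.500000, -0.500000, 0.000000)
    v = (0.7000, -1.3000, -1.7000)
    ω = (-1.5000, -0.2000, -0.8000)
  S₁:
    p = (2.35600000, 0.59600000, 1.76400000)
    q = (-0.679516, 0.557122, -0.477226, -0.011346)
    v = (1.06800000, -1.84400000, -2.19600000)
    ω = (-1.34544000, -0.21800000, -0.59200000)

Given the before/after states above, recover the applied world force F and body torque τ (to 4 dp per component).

F = (2.3000, -3.4000, -3.1000)
τ = (0.1900, 0.0300, 0.1500)

velocity change Δv = (0.36800000, -0.54400000, -0.49600000)
m·(v₁−v₀)/dt = (2.3000, -3.4000, -3.1000)
Δω = ω₁−ω₀ = (0.15456000, -0.01800000, 0.20800000)
I·α + gyro = (0.1900, 0.0300, 0.1500)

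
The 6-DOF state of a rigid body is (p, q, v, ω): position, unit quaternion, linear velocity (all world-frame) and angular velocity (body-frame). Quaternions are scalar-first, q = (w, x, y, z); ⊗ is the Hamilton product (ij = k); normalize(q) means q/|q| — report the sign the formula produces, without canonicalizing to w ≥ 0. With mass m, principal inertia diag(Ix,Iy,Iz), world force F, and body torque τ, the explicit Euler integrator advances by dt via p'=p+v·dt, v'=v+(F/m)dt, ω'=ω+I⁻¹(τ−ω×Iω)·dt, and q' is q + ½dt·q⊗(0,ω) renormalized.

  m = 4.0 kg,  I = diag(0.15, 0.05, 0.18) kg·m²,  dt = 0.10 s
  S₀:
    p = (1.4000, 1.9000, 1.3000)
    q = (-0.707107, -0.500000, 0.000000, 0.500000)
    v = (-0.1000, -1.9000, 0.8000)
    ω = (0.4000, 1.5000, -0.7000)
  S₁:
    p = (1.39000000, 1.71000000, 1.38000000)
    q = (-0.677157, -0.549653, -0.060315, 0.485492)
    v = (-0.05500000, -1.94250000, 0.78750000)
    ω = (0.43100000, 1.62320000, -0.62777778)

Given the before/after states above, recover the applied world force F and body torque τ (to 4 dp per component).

F = (1.8000, -1.7000, -0.5000)
τ = (-0.0900, 0.0700, 0.0700)

v₁ − v₀ = (0.04500000, -0.04250000, -0.01250000)
m·(v₁−v₀)/dt = (1.8000, -1.7000, -0.5000)
rate change Δω = (0.03100000, 0.12320000, 0.07222222)
precession coupling = (-0.1365, 0.0084, -0.0600)
τ = I·(Δω/dt) + ω₀×(Iω₀) = (-0.0900, 0.0700, 0.0700)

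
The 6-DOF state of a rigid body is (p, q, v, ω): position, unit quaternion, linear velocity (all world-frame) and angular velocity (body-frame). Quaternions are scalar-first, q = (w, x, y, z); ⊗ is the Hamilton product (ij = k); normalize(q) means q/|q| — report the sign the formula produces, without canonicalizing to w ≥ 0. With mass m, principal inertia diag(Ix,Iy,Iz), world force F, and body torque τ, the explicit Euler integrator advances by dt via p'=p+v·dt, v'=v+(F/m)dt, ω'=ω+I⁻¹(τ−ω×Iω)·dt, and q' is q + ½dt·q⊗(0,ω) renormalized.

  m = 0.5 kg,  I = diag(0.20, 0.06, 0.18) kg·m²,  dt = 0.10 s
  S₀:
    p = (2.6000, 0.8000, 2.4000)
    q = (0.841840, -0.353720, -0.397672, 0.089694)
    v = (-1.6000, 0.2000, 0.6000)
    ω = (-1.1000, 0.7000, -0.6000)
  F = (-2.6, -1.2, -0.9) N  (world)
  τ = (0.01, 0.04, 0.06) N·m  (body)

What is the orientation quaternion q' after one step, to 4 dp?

Hamilton product q⊗(0,ω) = (-0.0569052, -0.7502066, 0.2783926, -1.1901472)
updated quaternion q' = (0.8368, -0.3902, -0.3828, 0.0301)

q' = (0.8368, -0.3902, -0.3828, 0.0301)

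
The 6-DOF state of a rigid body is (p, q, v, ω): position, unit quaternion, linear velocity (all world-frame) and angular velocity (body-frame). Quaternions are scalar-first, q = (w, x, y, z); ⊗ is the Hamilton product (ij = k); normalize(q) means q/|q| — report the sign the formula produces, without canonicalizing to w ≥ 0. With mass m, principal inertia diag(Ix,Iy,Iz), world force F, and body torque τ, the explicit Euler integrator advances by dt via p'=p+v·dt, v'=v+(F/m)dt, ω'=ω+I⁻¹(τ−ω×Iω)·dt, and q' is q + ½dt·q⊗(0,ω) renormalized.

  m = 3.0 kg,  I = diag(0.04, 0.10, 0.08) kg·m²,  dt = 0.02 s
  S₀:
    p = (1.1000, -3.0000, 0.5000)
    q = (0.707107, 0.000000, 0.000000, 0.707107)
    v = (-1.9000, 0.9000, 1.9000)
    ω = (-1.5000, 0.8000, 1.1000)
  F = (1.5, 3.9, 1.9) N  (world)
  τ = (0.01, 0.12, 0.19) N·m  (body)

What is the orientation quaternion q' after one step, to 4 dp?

2q̇ = q⊗(0,ω) = (-0.7778177, -1.6263461, -0.4949749, 0.7778177)
q + ½dt·q⊗(0,ω), renormalized = (0.6992, -0.0163, -0.0049, 0.7147)

q' = (0.6992, -0.0163, -0.0049, 0.7147)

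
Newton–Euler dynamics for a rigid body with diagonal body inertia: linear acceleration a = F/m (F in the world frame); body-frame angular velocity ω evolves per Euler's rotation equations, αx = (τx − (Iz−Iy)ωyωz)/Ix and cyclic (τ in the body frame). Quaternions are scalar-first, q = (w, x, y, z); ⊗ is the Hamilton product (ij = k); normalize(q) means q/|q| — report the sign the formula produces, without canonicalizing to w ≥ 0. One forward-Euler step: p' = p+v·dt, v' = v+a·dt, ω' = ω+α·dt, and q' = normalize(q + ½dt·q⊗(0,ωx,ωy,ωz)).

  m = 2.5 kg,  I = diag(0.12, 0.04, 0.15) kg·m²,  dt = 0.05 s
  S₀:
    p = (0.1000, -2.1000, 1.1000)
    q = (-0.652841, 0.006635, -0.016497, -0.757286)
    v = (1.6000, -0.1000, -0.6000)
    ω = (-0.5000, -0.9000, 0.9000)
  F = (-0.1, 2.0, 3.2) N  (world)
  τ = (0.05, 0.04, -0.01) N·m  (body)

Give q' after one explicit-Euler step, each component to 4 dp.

q⊗(0,ω) = (0.6700276, -0.3699842, 0.9602284, -0.6017769)
q + ½dt·q⊗(0,ω), renormalized = (-0.6357, -0.0026, 0.0075, -0.7719)

q' = (-0.6357, -0.0026, 0.0075, -0.7719)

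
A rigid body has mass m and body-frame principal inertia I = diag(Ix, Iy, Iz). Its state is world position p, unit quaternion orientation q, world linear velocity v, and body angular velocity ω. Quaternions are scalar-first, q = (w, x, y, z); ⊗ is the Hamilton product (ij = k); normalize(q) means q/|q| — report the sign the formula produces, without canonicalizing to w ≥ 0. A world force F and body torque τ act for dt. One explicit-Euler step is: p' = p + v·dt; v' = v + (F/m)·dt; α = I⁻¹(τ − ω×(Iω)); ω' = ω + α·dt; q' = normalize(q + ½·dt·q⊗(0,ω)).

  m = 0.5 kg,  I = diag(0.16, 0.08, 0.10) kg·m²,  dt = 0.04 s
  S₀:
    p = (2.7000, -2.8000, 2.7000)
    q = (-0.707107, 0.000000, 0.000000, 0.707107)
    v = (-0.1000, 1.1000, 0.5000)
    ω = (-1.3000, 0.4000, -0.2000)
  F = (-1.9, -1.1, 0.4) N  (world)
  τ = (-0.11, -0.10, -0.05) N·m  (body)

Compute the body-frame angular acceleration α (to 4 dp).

α = (-0.6775, -1.4450, -0.9160)

ω×(Iω) gyroscopic = (-0.0016, 0.0156, 0.0416)
α = I⁻¹(τ − ω×Iω) = (-0.6775, -1.4450, -0.9160)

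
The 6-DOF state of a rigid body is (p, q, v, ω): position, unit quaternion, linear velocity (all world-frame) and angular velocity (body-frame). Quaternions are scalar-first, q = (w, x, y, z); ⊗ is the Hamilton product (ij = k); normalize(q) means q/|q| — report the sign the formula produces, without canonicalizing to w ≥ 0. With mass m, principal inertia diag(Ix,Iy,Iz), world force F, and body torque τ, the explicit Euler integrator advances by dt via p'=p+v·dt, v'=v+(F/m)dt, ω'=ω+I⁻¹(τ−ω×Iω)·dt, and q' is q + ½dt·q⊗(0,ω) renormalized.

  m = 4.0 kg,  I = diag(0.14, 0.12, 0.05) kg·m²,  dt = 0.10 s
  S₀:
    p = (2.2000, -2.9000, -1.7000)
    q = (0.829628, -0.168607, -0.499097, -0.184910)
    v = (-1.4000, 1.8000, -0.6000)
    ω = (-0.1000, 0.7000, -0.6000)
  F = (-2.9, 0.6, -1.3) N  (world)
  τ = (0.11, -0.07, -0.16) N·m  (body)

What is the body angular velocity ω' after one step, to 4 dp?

ω' = (-0.0424, 0.6372, -0.9228)

α = I⁻¹(τ − ω×Iω) = (0.5757, -0.6283, -3.2280)
new body rate ω' = (-0.0424, 0.6372, -0.9228)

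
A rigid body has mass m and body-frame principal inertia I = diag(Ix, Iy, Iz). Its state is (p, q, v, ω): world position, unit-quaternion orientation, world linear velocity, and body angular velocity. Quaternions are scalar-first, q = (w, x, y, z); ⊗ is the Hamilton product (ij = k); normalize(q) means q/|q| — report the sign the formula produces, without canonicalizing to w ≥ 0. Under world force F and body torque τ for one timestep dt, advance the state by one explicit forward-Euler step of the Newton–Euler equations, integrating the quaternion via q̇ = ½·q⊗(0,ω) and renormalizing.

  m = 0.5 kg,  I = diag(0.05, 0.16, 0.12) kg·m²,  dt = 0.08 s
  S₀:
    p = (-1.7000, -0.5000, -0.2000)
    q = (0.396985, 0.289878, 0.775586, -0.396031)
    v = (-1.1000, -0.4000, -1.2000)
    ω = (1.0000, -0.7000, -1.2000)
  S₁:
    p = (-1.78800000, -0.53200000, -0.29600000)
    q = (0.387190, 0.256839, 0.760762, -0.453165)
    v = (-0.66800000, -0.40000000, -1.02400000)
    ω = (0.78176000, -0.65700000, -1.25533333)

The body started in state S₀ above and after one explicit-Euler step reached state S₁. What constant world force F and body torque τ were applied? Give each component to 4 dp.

F = (2.7000, 0.0000, 1.1000)
τ = (-0.1700, 0.1700, -0.1600)

velocity change Δv = (0.43200000, 0.00000000, 0.17600000)
applied force F = (2.7000, 0.0000, 1.1000)
ω₁ − ω₀ = (-0.21824000, 0.04300000, -0.05533333)
τ = I·(Δω/dt) + ω₀×(Iω₀) = (-0.1700, 0.1700, -0.1600)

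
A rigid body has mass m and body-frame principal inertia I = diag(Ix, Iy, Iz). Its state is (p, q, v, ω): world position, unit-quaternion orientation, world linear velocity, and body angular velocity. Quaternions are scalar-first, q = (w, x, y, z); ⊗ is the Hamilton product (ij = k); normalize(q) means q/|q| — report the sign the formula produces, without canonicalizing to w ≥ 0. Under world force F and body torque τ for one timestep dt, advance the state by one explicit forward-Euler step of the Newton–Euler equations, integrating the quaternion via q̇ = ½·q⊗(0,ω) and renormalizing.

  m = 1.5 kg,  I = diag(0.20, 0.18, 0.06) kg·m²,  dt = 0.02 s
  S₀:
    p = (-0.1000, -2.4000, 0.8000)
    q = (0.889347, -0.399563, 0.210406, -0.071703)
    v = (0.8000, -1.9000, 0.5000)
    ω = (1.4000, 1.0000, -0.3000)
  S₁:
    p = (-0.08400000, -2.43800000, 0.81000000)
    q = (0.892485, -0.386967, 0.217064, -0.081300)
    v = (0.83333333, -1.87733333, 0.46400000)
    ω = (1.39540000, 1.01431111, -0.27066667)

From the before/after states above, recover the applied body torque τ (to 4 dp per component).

rate change Δω = (-0.00460000, 0.01431111, 0.02933333)
applied torque τ = (-0.0100, 0.0700, 0.0600)

τ = (-0.0100, 0.0700, 0.0600)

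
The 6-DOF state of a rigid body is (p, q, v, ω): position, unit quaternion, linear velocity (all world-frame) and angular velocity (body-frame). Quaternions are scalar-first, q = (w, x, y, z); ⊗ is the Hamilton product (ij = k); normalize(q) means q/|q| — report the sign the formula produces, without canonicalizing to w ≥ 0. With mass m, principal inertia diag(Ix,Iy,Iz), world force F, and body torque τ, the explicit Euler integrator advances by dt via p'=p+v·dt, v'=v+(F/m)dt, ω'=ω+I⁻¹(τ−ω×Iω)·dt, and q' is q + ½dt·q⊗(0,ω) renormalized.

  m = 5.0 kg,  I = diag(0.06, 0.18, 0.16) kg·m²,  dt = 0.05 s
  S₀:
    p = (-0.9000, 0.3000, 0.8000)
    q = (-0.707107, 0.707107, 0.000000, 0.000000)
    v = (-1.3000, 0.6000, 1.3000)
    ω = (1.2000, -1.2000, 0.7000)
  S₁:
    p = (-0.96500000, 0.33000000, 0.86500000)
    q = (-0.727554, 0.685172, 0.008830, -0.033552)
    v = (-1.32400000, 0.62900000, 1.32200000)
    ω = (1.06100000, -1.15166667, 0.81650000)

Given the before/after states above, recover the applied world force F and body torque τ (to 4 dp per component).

F = (-2.4000, 2.9000, 2.2000)
τ = (-0.1500, 0.0900, 0.2000)

velocity change Δv = (-0.02400000, 0.02900000, 0.02200000)
m·(v₁−v₀)/dt = (-2.4000, 2.9000, 2.2000)
ω₁ − ω₀ = (-0.13900000, 0.04833333, 0.11650000)
I·α + gyro = (-0.1500, 0.0900, 0.2000)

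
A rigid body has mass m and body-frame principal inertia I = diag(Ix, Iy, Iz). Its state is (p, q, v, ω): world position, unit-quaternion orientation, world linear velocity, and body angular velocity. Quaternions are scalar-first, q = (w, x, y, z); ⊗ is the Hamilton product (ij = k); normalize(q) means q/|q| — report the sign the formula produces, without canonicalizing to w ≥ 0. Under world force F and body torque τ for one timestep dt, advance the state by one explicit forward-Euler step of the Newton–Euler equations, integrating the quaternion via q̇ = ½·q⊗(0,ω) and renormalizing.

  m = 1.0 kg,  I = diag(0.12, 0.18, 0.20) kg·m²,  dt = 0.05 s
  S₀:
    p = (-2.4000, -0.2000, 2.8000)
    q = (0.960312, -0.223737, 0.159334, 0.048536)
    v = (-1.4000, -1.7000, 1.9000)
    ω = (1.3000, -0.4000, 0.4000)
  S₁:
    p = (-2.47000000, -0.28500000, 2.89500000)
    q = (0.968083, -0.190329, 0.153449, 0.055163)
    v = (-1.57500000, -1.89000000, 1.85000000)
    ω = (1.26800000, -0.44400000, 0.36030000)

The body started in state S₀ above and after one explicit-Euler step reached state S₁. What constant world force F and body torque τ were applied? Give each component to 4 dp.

v₁ − v₀ = (-0.17500000, -0.19000000, -0.05000000)
F = m·Δv/dt = (-3.5000, -3.8000, -1.0000)
Δω = ω₁−ω₀ = (-0.03200000, -0.04400000, -0.03970000)
applied torque τ = (-0.0800, -0.2000, -0.1900)

F = (-3.5000, -3.8000, -1.0000)
τ = (-0.0800, -0.2000, -0.1900)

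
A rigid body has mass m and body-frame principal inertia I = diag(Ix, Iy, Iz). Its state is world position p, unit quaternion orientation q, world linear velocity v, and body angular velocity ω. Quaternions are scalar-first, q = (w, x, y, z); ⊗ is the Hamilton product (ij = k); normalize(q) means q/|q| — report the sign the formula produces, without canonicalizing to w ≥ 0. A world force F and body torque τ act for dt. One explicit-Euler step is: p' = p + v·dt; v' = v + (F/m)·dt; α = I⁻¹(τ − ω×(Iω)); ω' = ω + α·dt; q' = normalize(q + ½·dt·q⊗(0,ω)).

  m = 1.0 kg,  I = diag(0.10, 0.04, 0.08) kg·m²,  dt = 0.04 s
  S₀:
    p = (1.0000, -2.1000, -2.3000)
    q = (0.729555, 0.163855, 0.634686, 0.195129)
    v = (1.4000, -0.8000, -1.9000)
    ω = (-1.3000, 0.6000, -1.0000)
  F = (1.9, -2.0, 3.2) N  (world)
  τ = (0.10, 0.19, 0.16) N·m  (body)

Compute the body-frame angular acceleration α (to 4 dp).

α = (1.2400, 4.1000, 1.4150)

gyro term ω×Iω = (-0.0240, 0.0260, 0.0468)
angular accel α = (1.2400, 4.1000, 1.4150)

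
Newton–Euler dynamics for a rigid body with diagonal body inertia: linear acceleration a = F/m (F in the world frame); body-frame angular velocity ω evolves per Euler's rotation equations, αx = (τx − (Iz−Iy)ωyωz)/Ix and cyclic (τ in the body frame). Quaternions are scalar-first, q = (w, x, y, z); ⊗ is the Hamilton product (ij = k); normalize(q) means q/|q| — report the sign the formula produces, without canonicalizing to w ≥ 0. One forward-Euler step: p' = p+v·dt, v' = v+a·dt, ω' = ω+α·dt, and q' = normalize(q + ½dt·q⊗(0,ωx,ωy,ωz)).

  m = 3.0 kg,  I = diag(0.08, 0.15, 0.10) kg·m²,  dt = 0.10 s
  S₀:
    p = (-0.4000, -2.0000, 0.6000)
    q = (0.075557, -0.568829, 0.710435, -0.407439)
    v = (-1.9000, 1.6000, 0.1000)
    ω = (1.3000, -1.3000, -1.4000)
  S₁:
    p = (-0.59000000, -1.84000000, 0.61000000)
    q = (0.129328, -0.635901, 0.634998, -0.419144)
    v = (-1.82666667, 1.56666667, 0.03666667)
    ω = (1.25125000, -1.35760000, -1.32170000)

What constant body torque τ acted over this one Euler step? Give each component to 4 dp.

ω₁ − ω₀ = (-0.04875000, -0.05760000, 0.07830000)
ω₀×(Iω₀) = (-0.0910, 0.0364, -0.1183)
applied torque τ = (-0.1300, -0.0500, -0.0400)

τ = (-0.1300, -0.0500, -0.0400)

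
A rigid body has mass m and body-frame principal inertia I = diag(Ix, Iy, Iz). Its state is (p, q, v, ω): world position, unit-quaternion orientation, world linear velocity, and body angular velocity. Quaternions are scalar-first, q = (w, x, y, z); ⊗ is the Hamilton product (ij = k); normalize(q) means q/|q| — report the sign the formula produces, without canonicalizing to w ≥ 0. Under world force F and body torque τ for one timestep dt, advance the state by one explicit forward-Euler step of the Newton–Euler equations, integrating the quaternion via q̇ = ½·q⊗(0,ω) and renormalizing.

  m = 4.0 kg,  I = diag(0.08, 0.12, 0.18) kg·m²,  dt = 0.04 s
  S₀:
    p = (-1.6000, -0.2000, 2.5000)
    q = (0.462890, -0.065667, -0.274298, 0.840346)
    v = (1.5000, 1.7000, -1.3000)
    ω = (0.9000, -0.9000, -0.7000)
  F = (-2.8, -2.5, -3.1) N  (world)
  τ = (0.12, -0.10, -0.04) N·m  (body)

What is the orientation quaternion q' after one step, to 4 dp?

q' = (0.4707, -0.0384, -0.2683, 0.8396)

2q̇ = q⊗(0,ω) = (0.4004743, 1.3649210, 0.2937435, -0.0180545)
q + ½dt·q⊗(0,ω), renormalized = (0.4707, -0.0384, -0.2683, 0.8396)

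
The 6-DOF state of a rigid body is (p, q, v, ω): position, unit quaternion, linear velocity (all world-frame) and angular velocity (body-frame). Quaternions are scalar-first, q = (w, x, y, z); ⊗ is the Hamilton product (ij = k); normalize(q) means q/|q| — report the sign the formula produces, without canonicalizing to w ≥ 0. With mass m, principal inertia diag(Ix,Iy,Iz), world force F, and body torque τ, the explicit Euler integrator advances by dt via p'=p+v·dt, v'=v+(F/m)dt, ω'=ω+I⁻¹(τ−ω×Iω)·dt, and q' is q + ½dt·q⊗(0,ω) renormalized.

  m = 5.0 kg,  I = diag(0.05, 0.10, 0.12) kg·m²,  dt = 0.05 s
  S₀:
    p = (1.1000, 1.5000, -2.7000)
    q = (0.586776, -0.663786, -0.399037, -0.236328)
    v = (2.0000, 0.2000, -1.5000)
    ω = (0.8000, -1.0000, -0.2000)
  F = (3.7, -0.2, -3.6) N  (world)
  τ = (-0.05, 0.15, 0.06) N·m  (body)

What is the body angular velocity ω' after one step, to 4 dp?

precession coupling ω×(Iω) = (0.0040, 0.0112, -0.0400)
(τ − ω×Iω)/I = (-1.0800, 1.3880, 0.8333)
ω + α·dt = (0.7460, -0.9306, -0.1583)

ω' = (0.7460, -0.9306, -0.1583)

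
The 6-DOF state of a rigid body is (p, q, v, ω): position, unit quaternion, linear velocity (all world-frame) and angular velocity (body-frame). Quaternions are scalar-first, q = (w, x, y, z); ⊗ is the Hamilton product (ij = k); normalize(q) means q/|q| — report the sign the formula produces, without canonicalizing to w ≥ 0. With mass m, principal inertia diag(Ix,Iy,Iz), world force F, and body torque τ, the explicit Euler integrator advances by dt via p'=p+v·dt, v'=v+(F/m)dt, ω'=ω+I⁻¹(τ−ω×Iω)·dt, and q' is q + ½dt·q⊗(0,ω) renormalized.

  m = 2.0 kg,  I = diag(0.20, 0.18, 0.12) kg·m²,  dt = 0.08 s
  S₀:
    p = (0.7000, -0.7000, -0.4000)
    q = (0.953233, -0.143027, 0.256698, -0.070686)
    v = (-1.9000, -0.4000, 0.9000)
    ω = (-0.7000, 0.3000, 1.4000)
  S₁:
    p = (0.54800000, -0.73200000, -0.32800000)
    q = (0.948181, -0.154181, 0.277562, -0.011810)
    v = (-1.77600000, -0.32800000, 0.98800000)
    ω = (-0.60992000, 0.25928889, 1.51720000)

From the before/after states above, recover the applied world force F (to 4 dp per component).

F = (3.1000, 1.8000, 2.2000)

v₁ − v₀ = (0.12400000, 0.07200000, 0.08800000)
applied force F = (3.1000, 1.8000, 2.2000)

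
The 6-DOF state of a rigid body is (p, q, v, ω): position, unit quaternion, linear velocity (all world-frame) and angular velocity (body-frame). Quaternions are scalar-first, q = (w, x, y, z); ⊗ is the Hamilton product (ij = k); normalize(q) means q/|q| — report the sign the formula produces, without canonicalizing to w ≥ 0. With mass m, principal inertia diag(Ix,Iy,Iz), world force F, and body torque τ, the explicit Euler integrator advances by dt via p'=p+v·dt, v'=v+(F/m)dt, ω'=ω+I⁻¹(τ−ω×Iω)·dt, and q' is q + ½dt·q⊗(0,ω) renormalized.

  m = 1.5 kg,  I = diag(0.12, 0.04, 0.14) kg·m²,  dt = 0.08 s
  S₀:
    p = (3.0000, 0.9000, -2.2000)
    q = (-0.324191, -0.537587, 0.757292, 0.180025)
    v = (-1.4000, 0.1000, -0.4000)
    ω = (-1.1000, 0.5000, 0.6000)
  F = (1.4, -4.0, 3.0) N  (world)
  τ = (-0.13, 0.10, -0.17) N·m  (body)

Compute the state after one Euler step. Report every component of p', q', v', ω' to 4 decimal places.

precession coupling ω×(Iω) = (0.0300, 0.0132, 0.0440)
(τ − ω×Iω)/I = (-1.3333, 2.1700, -1.5286)
ω + α·dt = (-1.2067, 0.6736, 0.4777)
q⊗(0,ω) = (-1.0780067, 0.7209728, -0.0375708, 0.3697131)
q + ½dt·q⊗(0,ω), renormalized = (-0.3668, -0.5080, 0.7547, 0.1945)
new position p' = (2.8880, 0.9080, -2.2320)
new velocity v' = (-1.3253, -0.1133, -0.2400)

p' = (2.8880, 0.9080, -2.2320)
q' = (-0.3668, -0.5080, 0.7547, 0.1945)
v' = (-1.3253, -0.1133, -0.2400)
ω' = (-1.2067, 0.6736, 0.4777)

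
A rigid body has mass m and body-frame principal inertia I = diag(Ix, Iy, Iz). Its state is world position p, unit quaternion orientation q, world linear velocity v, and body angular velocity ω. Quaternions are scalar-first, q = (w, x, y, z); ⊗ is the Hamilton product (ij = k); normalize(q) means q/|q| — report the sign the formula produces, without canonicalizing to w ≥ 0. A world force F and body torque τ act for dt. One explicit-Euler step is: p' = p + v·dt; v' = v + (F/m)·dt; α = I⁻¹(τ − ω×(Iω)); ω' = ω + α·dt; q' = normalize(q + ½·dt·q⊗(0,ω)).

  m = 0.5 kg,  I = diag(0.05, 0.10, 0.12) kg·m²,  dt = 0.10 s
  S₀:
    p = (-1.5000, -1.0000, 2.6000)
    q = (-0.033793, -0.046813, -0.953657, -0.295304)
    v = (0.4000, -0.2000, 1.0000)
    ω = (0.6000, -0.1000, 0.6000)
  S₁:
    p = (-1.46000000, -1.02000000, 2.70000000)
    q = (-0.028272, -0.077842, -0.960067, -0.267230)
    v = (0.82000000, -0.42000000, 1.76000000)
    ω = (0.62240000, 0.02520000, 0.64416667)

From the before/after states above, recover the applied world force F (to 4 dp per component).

F = (2.1000, -1.1000, 3.8000)

Δv = v₁−v₀ = (0.42000000, -0.22000000, 0.76000000)
m·(v₁−v₀)/dt = (2.1000, -1.1000, 3.8000)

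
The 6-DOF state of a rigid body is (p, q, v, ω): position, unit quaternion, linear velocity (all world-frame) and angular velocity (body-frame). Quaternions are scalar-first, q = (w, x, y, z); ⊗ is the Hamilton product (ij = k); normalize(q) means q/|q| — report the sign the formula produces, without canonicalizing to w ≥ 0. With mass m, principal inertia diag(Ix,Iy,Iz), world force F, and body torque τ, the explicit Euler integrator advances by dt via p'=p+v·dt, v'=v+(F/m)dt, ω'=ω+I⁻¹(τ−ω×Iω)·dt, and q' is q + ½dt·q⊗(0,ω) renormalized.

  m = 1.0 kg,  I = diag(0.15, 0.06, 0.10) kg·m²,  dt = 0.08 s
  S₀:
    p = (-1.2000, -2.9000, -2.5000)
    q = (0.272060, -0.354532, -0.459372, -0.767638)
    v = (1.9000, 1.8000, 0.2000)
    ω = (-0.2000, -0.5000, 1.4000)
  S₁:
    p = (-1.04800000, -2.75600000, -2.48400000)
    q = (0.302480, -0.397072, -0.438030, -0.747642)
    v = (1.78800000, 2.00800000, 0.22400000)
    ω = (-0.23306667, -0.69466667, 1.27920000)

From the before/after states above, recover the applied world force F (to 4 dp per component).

Δv = v₁−v₀ = (-0.11200000, 0.20800000, 0.02400000)
m·(v₁−v₀)/dt = (-1.4000, 2.6000, 0.3000)

F = (-1.4000, 2.6000, 0.3000)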